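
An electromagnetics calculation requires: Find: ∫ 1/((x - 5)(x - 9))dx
Partial fractions: 1/((x-5)(x-9)) = A/(x-5) + B/(x-9)
A = -1/4, B = 1/4
∫ [-1/4· 1/(x-5) + 1/4· 1/(x-9)] dx
= (1/4)[ln|x-9| - ln|x-5|] + C

Answer: (1/4)·ln|(x-9)/(x-5)| + C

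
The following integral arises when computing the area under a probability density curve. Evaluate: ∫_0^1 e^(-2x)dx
Antiderivative: (1/(-2))e^(-2x)
Evaluate: (1/(-2))(e^-2-1)

Answer: (e^-2-1)/(-2)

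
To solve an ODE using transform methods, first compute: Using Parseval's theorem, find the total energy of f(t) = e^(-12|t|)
Parseval's theorem: E = integral |f(t)|^2 dt = (1/2pi) integral |F(omega)|^2 domega
E = integral_{-inf}^{inf} e^(-24|t|) dt = 2 * integral_0^inf e^(-24t) dt = 2/(2 * 12) = 1/12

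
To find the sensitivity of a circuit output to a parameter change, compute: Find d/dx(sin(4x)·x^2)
Product rule: (fg)' = f'g+fg'
f = sin(4x), f' = 4·cos(4x)
g = x^2, g' = 2x

Answer: 4·cos(4x)·x^2+2·sin(4x)·x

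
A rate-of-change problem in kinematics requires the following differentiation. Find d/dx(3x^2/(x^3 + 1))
Quotient rule: (f/g)'=(f'g - fg')/g²
f=3x^2, f'=6x
g=x^3 + 1, g'=3x^2

Answer: (6x·(x^3 + 1) - 9x^4)/(x^3 + 1)²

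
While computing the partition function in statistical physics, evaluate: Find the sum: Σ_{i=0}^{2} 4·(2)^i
Geometric series: S = a(1 - r^n)/(1 - r)
a = 4, r = 2, n = 3
S = 4(1-8)/-1 = 28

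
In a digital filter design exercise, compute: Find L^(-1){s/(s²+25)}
L^(-1){s/(s² + w²)}=cos(wt)
Here w=5

Answer: cos(5t)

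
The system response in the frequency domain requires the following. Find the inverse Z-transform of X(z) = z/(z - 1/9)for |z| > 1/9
Standard pair: z/(z-a) <-> a^n * u[n] for causal signals
With a=1/9: x[n]=(1/9)^n * u[n]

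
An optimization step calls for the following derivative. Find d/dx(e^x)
Chain rule: d/dx[e^u] = e^u · u' where u = x
u' = 1

Answer: 1·e^x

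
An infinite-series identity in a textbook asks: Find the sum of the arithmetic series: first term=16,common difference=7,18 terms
Last term: a_n=16 + (18 - 1)·7=135
Sum=n(a_1 + a_n)/2=18(16 + 135)/2=1359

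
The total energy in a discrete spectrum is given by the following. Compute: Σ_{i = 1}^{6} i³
Using formula: Σ i^3=[n(n+1)/2]²=[6·7/2]²=441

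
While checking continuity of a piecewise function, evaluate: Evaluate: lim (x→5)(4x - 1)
Polynomial is continuous, so substitute x=5:
4·5 - 1=19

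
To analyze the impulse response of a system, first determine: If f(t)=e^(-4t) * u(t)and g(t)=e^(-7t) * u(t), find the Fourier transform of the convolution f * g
By the convolution theorem: F{f*g}=F(omega)*G(omega)
F(omega)=1/(4+j*omega), G(omega)=1/(7+j*omega)
F{f*g}=1/((4+j*omega)(7+j*omega))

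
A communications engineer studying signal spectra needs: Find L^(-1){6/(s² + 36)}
L^(-1){w/(s²+w²)}=sin(wt)
Here w=6

Answer: sin(6t)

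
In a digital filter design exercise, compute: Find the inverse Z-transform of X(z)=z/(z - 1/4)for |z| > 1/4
Standard pair: z/(z-a) <-> a^n*u[n] for causal signals
With a = 1/4: x[n] = (1/4)^n*u[n]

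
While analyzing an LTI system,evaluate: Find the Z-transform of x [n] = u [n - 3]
Using the time-shift property: Z{u[n-3]} = z^(-3)*z/(z-1)
= z^(-2)/(z-1)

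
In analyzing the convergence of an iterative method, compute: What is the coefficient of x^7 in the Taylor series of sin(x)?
sin(x) = Σ (-1)^k x^(2k + 1)/(2k + 1)!
For x^7: (-1)^3/7! = -1/5040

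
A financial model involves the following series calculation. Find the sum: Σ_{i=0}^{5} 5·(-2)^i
Geometric series: S=a(1 - r^n)/(1 - r)
a=5, r=-2, n=6
S=5(1 - 64)/3=-105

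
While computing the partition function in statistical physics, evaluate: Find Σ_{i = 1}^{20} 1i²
= 1·n(n+1)(2n+1)/6 = 1·20·21·41/6 = 2870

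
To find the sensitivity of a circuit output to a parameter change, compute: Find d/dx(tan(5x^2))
Chain rule: d/dx[tan(u)]=sec²(u)·u' where u=5x^2
u'=10x

Answer: 10x·sec²(5x^2)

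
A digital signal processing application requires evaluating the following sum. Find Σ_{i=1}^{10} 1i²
= 1·n(n+1)(2n+1)/6 = 1·10·11·21/6 = 385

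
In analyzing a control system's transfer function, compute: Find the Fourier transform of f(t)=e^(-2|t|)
Using the standard pair: F{e^(-a|t|)} = 2a/(a^2 + omega^2)
With a = 2: F(omega) = 4/(4 + omega^2)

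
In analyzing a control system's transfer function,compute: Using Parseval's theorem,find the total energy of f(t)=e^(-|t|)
Parseval's theorem: E = integral |f(t)|^2 dt = (1/2pi) integral |F(omega)|^2 domega
E = integral_{-inf}^{inf} e^(-2|t|) dt = 2*integral_0^inf e^(-2t) dt = 2/(2*1) = 1/1

Answer: 1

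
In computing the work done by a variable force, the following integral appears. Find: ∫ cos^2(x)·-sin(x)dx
Let u = cos(x), du = -sin(x) dx
∫ u^2 du = u^3/3+C

Answer: cos^3(x)/3+C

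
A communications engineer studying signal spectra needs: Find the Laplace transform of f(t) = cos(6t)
L{cos(wt)}=s/(s² + w²)
L{cos(6t)}=s/(s² + 36)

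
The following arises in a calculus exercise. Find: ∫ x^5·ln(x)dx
By parts: u=ln(x), dv=x^5 dx
du=1/x dx, v=x^6/6
=x^6·ln(x)/6 - ∫ x^5/6 dx
=x^6·ln(x)/6 - x^6/36 + C

Answer: x^6(ln(x)/6 - 1/36) + C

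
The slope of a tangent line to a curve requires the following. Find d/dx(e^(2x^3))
Chain rule: d/dx[e^u] = e^u · u' where u = 2x^3
u' = 6x^2

Answer: 6x^2·e^(2x^3)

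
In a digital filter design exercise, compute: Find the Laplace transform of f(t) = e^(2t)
L{e^(at)} = 1/(s-a)
L{e^(2t)} = 1/(s-2)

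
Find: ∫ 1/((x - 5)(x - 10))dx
Partial fractions: 1/((x-5)(x-10)) = A/(x-5) + B/(x-10)
A = -1/5, B = 1/5
∫ [-1/5· 1/(x-5) + 1/5· 1/(x-10)] dx
= (1/5)[ln|x-10| - ln|x-5|] + C

Answer: (1/5)·ln|(x-10)/(x-5)| + C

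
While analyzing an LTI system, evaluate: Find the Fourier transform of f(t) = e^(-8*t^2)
The Fourier transform of a Gaussian e^(-a * t^2) is sqrt(pi/a) * e^(-omega^2/(4a)).
With a = 8: F(omega) = sqrt(pi/8) * e^(-omega^2/32)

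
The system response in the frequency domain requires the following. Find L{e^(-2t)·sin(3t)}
First shifting: L{e^(at)f(t)}=F(s-a)
L{sin(3t)}=3/(s² + 9)
Shift: 3/((s + 2)² + 9)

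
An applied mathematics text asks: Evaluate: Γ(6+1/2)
Γ(n+1/2)=(2n)!√π/(4^n·n!)
=479001600√π/(4096·720)=(10395/64)·√π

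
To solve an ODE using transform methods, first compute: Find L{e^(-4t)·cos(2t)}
First shifting: L{e^(at)f(t)} = F(s-a)
L{cos(2t)} = s/(s² + 4)
Shift: (s + 4)/((s + 4)² + 4)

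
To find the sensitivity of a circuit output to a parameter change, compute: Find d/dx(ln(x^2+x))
Chain rule: d/dx[ln(u)] = u'/u where u = x^2 + x
u' = 2x + 1

Answer: (2x + 1)/(x^2 + x)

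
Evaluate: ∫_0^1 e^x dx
Antiderivative: e^x
Evaluate: (e^1 - 1)

Answer: e^1 - 1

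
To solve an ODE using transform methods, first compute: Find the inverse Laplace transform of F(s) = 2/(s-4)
L^(-1){2/(s-a)} = c·e^(at)
Here a = 4, c = 2

Answer: 2e^(4t)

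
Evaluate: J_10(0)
J_n(0)=0 for all n > 0 (Bessel function of first kind)
J_10(0)=0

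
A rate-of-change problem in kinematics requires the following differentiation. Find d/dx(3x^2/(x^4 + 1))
Quotient rule: (f/g)' = (f'g - fg')/g²
f = 3x^2, f' = 6x
g = x^4+1, g' = 4x^3

Answer: (6x·(x^4+1)-12x^5)/(x^4+1)²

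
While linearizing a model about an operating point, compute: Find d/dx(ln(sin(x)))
Chain rule: d/dx[ln(u)]=u'/u where u=sin(x)
u'=cos(x)

Answer: (cos(x))/(sin(x))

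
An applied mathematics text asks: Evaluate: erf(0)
erf(0) = 0 (error function is odd and erf(0) = 0 by definition)

Answer: 0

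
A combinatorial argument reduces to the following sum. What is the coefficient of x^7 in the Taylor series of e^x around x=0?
Taylor series of e^x = Σ x^n/n!
Coefficient of x^7 = 1/7! = 1/5040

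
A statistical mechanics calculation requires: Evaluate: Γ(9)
Γ(n)=(n-1)! for positive integers
Γ(9)=8!=40320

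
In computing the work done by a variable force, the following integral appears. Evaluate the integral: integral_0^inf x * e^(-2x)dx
This is a Gamma integral. Substitute u=2x (du=2 dx):
integral_0^inf x * e^(-2x) dx=(1/2^2) integral_0^inf u^1 * e^(-u) du
=Gamma(2)/2^2=1!/2^2=1/4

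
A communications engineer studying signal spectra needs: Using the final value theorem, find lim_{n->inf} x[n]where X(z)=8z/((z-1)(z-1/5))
Final value theorem: lim x[n]=lim_{z->1} (z-1) * X(z)
(z-1) * X(z)=8z/(z-1/5)
As z->1: 8/(1-1/5)=8/(4/5)=10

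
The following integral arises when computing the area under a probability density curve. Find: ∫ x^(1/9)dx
Power rule: ∫ x^(1/9) dx = x^(10/9)/(10/9) + C

Answer: (9/10)·x^(10/9) + C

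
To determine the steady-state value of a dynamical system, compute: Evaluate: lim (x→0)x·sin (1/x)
Squeeze theorem: -|x| ≤ x·sin(1/x) ≤ |x|
Since x → 0 as x → 0, by squeeze theorem the limit is 0

Answer: 0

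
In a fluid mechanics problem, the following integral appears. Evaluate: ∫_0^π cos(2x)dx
Antiderivative: sin(2x)/2
Evaluate at bounds: [sin(2·π)/2] - [sin(2·0)/2]
= ((0) - (0))/2 = 0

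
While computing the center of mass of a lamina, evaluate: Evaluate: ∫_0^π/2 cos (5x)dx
Antiderivative: sin(5x)/5
Evaluate at bounds: [sin(5·π/2)/5] - [sin(5·0)/5]
= ((1) - (0))/5 = 1/5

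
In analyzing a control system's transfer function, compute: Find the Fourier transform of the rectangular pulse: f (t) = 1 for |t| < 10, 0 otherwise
F(omega) = integral from -10 to 10 of e^(-j * omega * t) dt
= 2 * sin(10 * omega)/omega = 20 * sinc(10 * omega/pi)

Answer: 2 * sin(10 * omega)/omega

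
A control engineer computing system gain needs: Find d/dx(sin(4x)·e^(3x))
Product rule: (fg)' = f'g + fg'
f = sin(4x), f' = 4·cos(4x)
g = e^(3x), g' = 3·e^(3x)

Answer: 4·cos(4x)·e^(3x) + 3·sin(4x)·e^(3x)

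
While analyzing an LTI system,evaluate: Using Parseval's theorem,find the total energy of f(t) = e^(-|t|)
Parseval's theorem: E=integral |f(t)|^2 dt=(1/2pi) integral |F(omega)|^2 domega
E=integral_{-inf}^{inf} e^(-2|t|) dt=2*integral_0^inf e^(-2t) dt=2/(2*1)=1/1

Answer: 1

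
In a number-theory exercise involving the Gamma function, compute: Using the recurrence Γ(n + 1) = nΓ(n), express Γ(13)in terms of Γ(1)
Γ(13)=12Γ(12)=12·11Γ(11)=...=12!·Γ(1)=479001600·Γ(1)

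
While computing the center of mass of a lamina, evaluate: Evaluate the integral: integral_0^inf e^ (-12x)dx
integral_0^inf e^(-12x) dx=[-1/12 * e^(-12x)]_0^inf
=0 - (-1/12)=1/12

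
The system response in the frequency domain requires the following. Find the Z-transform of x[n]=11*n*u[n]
Z{n*u[n]} = z/(z-1)^2
By linearity: Z{11*n*u[n]} = 11z/(z-1)^2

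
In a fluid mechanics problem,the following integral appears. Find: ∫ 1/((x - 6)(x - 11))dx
Partial fractions: 1/((x-6)(x-11))=A/(x-6)+B/(x-11)
A=-1/5, B=1/5
∫ [-1/5· 1/(x-6)+1/5· 1/(x-11)] dx
=(1/5)[ln|x-11| - ln|x-6|]+C

Answer: (1/5)·ln|(x-11)/(x-6)|+C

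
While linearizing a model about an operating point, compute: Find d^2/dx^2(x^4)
Apply power rule 2 times:
d^1: 4x^3
d^2: 12x^2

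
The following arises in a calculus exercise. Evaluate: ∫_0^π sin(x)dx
Antiderivative: -cos(x)
Evaluate at bounds: [-cos(1·π)/1] - [-cos(1·0)/1]
=(-(-1)+(1))/1=2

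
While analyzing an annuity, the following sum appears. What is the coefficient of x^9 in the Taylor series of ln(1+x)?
ln(1+x)=Σ (-1)^(n+1) x^n/n
Coefficient of x^9=(-1)^10/9=1/9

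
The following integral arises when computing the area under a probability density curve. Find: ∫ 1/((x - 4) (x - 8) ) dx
Partial fractions: 1/((x-4)(x-8)) = A/(x-4)+B/(x-8)
A = -1/4, B = 1/4
∫ [-1/4· 1/(x-4)+1/4· 1/(x-8)] dx
= (1/4)[ln|x-8| - ln|x-4|]+C

Answer: (1/4)·ln|(x-8)/(x-4)|+C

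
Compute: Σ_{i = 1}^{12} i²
Using formula: Σ i^2 = n(n+1)(2n+1)/6 = 12·13·25/6 = 650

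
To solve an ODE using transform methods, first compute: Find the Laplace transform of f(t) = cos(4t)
L{cos(wt)} = s/(s²+w²)
L{cos(4t)} = s/(s²+16)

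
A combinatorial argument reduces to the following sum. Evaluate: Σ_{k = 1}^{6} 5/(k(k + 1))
Partial fractions: 5/(k(k+1)) = 5/k - 5/(k+1)
Telescoping sum: 5(1-1/7) = 5·6/7

Answer: 30/7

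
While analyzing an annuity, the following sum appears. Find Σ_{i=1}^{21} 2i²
= 2·n(n+1)(2n+1)/6 = 2·21·22·43/6 = 6622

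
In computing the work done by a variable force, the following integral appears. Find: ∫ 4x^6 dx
Using power rule: ∫ 4x^6 dx=4/7 x^7 + C=(4/7)x^7 + C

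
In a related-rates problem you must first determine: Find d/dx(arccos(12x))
d/dx[arccos(u)]=-u'/√(1-u²), u=12x, u'=12

Answer: -12/√(1-144x²)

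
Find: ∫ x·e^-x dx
Integration by parts: u=x, dv=e^-x dx
du=dx, v=-e^-x
=-x·e^-x - ∫ -e^-x dx
=-x·e^-x - e^-x+C

Answer: -e^-x(x+1)+C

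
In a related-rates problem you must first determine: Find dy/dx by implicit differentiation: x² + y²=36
Differentiate both sides: 2x+2y·(dy/dx)=0
Solve: dy/dx=-2x/(2y)=-x/y

Answer: dy/dx=-x/y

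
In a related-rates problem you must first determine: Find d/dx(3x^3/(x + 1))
Quotient rule: (f/g)'=(f'g - fg')/g²
f=3x^3, f'=9x^2
g=x + 1, g'=1

Answer: (9x^2·(x + 1) - 3x^3)/(x + 1)²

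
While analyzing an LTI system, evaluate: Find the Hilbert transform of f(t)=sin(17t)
The Hilbert transform shifts each frequency component by -pi/2.
H{sin(wt)}=-cos(wt)
With w=17: H{sin(17t)}=-cos(17t)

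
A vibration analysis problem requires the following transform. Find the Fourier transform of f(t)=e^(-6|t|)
Using the standard pair: F{e^(-a|t|)} = 2a/(a^2 + omega^2)
With a = 6: F(omega) = 12/(36 + omega^2)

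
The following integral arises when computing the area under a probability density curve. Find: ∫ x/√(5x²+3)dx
Let u=5x² + 3, du=10x dx
∫ (1/10)·u^(-1/2) du=√u/5 + C

Answer: √(5x² + 3)/5 + C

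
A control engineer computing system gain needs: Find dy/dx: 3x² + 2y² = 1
Differentiate: 6x + 4y·(dy/dx) = 0
dy/dx = -6x/(4y) = -(3/2)·(x/y)

Answer: dy/dx = -(3/2)·(x/y)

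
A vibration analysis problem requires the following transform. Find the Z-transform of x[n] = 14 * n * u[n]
Z{n * u[n]} = z/(z-1)^2
By linearity: Z{14 * n * u[n]} = 14z/(z-1)^2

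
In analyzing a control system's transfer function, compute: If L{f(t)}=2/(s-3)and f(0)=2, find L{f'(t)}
L{f'(t)} = s·F(s) - f(0) = 2s/(s-3)-2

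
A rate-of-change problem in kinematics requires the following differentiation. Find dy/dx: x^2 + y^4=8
Differentiate: 2x+4y^3·(dy/dx) = 0
dy/dx = -2x/(4y^3)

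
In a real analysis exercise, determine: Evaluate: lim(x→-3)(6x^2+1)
Polynomial is continuous, so substitute x=-3:
6·(-3)^2 + 1=55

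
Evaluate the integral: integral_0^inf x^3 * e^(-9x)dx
This is a Gamma integral. Substitute u=9x (du=9 dx):
integral_0^inf x^3 * e^(-9x) dx=(1/9^4) integral_0^inf u^3 * e^(-u) du
=Gamma(4)/9^4=3!/9^4=6/6561

Answer: 2/2187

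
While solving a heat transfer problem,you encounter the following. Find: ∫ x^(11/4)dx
Power rule: ∫ x^(11/4) dx=x^(15/4)/(15/4) + C

Answer: (4/15)·x^(15/4) + C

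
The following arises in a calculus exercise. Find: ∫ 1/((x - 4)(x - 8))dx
Partial fractions: 1/((x-4)(x-8)) = A/(x-4)+B/(x-8)
A = -1/4, B = 1/4
∫ [-1/4· 1/(x-4)+1/4· 1/(x-8)] dx
= (1/4)[ln|x-8| - ln|x-4|]+C

Answer: (1/4)·ln|(x-8)/(x-4)|+C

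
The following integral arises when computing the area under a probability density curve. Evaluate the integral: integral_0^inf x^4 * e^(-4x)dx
This is a Gamma integral. Substitute u=4x (du=4 dx):
integral_0^inf x^4 * e^(-4x) dx=(1/4^5) integral_0^inf u^4 * e^(-u) du
=Gamma(5)/4^5=4!/4^5=24/1024

Answer: 3/128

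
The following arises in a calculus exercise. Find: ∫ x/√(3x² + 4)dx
Let u=3x²+4, du=6x dx
∫ (1/6)·u^(-1/2) du=√u/3+C

Answer: √(3x²+4)/3+C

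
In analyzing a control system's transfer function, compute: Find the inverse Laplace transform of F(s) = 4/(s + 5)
L^(-1){4/(s-a)} = c·e^(at)
Here a = -5, c = 4

Answer: 4e^(-5t)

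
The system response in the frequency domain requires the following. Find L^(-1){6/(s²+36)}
L^(-1){w/(s²+w²)} = sin(wt)
Here w = 6

Answer: sin(6t)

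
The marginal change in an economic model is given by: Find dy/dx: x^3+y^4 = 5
Differentiate: 3x^2+4y^3·(dy/dx)=0
dy/dx=-3x^2/(4y^3)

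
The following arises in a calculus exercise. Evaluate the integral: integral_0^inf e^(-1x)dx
integral_0^inf e^(-1x) dx = [-1/1 * e^(-1x)]_0^inf
= 0 - (-1/1) = 1/1

Answer: 1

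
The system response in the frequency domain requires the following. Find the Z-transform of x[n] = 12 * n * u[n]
Z{n*u[n]}=z/(z-1)^2
By linearity: Z{12*n*u[n]}=12z/(z-1)^2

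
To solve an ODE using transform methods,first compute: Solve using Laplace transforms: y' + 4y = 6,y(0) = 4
Take L of both sides: sY(s)-4+4Y(s)=6/s
Y(s)(s+4)=6/s+4
Y(s)=6/(s(s+4))+4/(s+4)
Partial fractions: 6/(s(s+4))=(3/2)/s - (3/2)/(s+4)
So Y(s)=(3/2)/s+(5/2)/(s+4)
Inverse transform (L^(-1){1/s}=1, L^(-1){1/(s+4)}=e^(-4t)):

Answer: y(t)=3/2+(5/2)·e^(-4t)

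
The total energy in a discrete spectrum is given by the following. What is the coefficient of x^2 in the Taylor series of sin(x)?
sin(x) has only odd powers. Coefficient of x^2 = 0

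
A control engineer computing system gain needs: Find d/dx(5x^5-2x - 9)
Power rule: d/dx(ax^n)=n·a·x^(n-1)
Term by term: 25·x^4-2

Answer: 25x^4-2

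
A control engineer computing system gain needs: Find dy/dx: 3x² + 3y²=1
Differentiate: 6x + 6y·(dy/dx)=0
dy/dx=-6x/(6y)=-1·(x/y)

Answer: dy/dx=-1·(x/y)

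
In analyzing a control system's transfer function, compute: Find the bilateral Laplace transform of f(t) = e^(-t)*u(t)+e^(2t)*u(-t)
For e^(-t)*u(t): L=1/(s + 1), Re(s) > -1
For e^(2t)*u(-t): L=-1/(s-2), Re(s) < 2
Combined: F(s)=1/(s + 1) - 1/(s-2), -1 < Re(s) < 2

Answer: 1/(s + 1) - 1/(s-2), ROC: -1 < Re(s) < 2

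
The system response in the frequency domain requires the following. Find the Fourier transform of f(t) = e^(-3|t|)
Using the standard pair: F{e^(-a|t|)}=2a/(a^2+omega^2)
With a=3: F(omega)=6/(9+omega^2)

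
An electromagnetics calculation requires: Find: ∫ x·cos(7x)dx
By parts: u = x, dv = cos(7x) dx
du = dx, v = sin(7x)/7
= x·sin(7x)/7 + cos(7x)/7² + C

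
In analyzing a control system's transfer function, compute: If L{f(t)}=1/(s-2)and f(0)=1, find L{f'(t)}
L{f'(t)} = s·F(s) - f(0) = s/(s-2) - 1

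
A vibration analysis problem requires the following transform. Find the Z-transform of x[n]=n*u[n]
Standard pair: Z{n*u[n]}=z/(z-1)^2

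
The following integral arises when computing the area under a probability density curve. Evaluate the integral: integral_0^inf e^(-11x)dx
integral_0^inf e^(-11x) dx = [-1/11*e^(-11x)]_0^inf
= 0 - (-1/11) = 1/11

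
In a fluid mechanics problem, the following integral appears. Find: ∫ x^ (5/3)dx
Power rule: ∫ x^(5/3) dx=x^(8/3)/(8/3) + C

Answer: (3/8)·x^(8/3) + C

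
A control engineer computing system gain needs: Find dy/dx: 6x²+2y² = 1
Differentiate: 12x + 4y·(dy/dx)=0
dy/dx=-12x/(4y)=-3·(x/y)

Answer: dy/dx=-3·(x/y)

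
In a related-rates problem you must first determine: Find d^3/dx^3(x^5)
Apply power rule 3 times:
d^1: 5x^4
d^2: 20x^3
d^3: 60x^2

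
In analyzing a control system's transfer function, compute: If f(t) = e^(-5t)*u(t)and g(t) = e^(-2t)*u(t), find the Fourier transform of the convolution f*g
By the convolution theorem: F{f*g}=F(omega)*G(omega)
F(omega)=1/(5 + j*omega), G(omega)=1/(2 + j*omega)
F{f*g}=1/((5 + j*omega)(2 + j*omega))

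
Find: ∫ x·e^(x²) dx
Let u = x², du = 2x dx
∫ (1/2)e^u du = e^u/2+C

Answer: e^(x²)/2+C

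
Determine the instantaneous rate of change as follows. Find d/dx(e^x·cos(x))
Product rule: (fg)'=f'g+fg'
f=e^x, f'=e^x
g=cos(x), g'=-sin(x)

Answer: e^x·cos(x) - e^x·sin(x)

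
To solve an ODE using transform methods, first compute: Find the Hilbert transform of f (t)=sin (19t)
The Hilbert transform shifts each frequency component by -pi/2.
H{sin(wt)}=-cos(wt)
With w=19: H{sin(19t)}=-cos(19t)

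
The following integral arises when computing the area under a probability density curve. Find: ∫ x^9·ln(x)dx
By parts: u=ln(x), dv=x^9 dx
du=1/x dx, v=x^10/10
=x^10·ln(x)/10 - ∫ x^9/10 dx
=x^10·ln(x)/10 - x^10/100+C

Answer: x^10(ln(x)/10-1/100)+C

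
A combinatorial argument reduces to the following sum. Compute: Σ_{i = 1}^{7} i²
Using formula: Σ i^2=n(n + 1)(2n + 1)/6=7·8·15/6=140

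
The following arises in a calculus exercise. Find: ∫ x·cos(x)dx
By parts: u=x, dv=cos(x) dx
du=dx, v=sin(x)
=x·sin(x) + cos(x) + C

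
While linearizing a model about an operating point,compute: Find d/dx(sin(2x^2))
Chain rule: d/dx[sin(u)]=cos(u)·u' where u=2x^2
u'=4x

Answer: 4x·cos(2x^2)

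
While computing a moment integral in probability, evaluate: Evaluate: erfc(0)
erfc(x)=1 - erf(x); erfc(0)=1 - erf(0)=1-0=1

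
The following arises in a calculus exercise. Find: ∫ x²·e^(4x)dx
Integration by parts twice:
First: u=x², dv=e^(4x) dx => x²e^(4x)/4 - (2/4)∫ xe^(4x) dx
Second (∫ xe^(4x) dx): xe^(4x)/4 - e^(4x)/16
Combining: e^(4x)(x²/4-2x/16+2/64)+C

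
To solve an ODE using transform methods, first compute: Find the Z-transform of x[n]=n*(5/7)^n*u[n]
Using the property Z{n * a^n * u[n]} = az/(z-a)^2
With a = 5/7: X(z) = (5/7)z/(z - 5/7)^2, |z| > 5/7

Answer: (5/7)z/(z - 5/7)^2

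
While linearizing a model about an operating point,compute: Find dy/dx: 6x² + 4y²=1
Differentiate: 12x+8y·(dy/dx) = 0
dy/dx = -12x/(8y) = -(3/2)·(x/y)

Answer: dy/dx = -(3/2)·(x/y)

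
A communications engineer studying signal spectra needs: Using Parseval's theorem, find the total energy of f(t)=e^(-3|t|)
Parseval's theorem: E = integral |f(t)|^2 dt = (1/2pi) integral |F(omega)|^2 domega
E = integral_{-inf}^{inf} e^(-6|t|) dt = 2 * integral_0^inf e^(-6t) dt = 2/(2 * 3) = 1/3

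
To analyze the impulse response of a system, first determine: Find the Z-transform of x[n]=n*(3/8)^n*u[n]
Using the property Z{n*a^n*u[n]} = az/(z-a)^2
With a = 3/8: X(z) = (3/8)z/(z - 3/8)^2, |z| > 3/8

Answer: (3/8)z/(z - 3/8)^2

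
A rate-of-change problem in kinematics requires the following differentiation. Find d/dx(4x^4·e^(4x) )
Product rule: (fg)' = f'g+fg'
f = 4x^4, f' = 16x^3
g = e^(4x), g' = 4·e^(4x)

Answer: 16x^3·e^(4x)+16x^4·e^(4x)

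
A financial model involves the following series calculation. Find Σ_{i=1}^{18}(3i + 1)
=3·Σ i+1·18=3·171+18=531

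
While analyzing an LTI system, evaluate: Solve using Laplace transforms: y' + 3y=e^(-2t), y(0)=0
Take L: sY - 0 + 3Y=1/(s + 2)
Y(s + 3)=1/(s + 2) + 0
Y=1/((s + 2)(s + 3)) + 0/(s + 3)
Partial fractions: 1/((s + 2)(s + 3))=1/(s + 2) - 1/(s + 3)
So Y=1/(s + 2) - 1/(s + 3)
Inverse Laplace transform (L^(-1){1/(s + 2)}=e^(-2t), L^(-1){1/(s + 3)}=e^(-3t)):

Answer: y(t)=1·e^(-2t) - e^(-3t)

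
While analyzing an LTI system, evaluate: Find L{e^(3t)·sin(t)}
First shifting: L{e^(at)f(t)} = F(s-a)
L{sin(t)} = 1/(s² + 1)
Shift: 1/((s-3)² + 1)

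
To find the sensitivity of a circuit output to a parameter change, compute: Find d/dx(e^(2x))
Chain rule: d/dx[e^u] = e^u · u' where u = 2x
u' = 2

Answer: 2·e^(2x)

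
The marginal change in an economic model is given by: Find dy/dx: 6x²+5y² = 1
Differentiate: 12x+10y·(dy/dx)=0
dy/dx=-12x/(10y)=-(6/5)·(x/y)

Answer: dy/dx=-(6/5)·(x/y)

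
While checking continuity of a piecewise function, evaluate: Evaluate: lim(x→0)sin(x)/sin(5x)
sin(u) ≈ u for small u:
sin(x)/sin(5x) ≈ x/(5x) = 1/5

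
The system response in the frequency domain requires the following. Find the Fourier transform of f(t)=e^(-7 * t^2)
The Fourier transform of a Gaussian e^(-a*t^2) is sqrt(pi/a)*e^(-omega^2/(4a)).
With a = 7: F(omega) = sqrt(pi/7)*e^(-omega^2/28)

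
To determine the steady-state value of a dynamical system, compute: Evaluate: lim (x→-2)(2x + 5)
Polynomial is continuous, so substitute x=-2:
2·(-2) + 5=1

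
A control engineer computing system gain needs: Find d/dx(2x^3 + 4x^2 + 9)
Power rule: d/dx(ax^n)=n·a·x^(n-1)
Term by term: 6·x^2 + 8·x

Answer: 6x^2 + 8x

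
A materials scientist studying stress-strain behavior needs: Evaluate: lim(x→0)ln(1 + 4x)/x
L'Hôpital (0/0): lim 4/(1 + 4x) / 1=4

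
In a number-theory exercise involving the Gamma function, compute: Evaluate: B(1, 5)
B(x,y)=Γ(x)Γ(y)/Γ(x + y)=(x-1)!(y-1)!/(x + y-1)!
B(1,5)=0!·4!/5!=1/5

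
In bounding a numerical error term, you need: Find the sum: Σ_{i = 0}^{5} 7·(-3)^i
Geometric series: S = a(1 - r^n)/(1 - r)
a = 7, r = -3, n = 6
S = 7(1 - 729)/4 = -1274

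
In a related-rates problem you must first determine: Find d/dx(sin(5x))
Chain rule: d/dx[sin(u)] = cos(u)·u' where u = 5x
u' = 5

Answer: 5·cos(5x)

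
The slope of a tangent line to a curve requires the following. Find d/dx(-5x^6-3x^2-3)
Power rule: d/dx(ax^n) = n·a·x^(n-1)
Term by term: -30·x^5 - 6·x

Answer: -30x^5 - 6x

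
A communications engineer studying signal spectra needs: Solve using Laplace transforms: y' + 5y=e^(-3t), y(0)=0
Take L: sY - 0+5Y = 1/(s+3)
Y(s+5) = 1/(s+3)+0
Y = 1/((s+3)(s+5))+0/(s+5)
Partial fractions: 1/((s+3)(s+5)) = (1/2)/(s+3) - (1/2)/(s+5)
So Y = (1/2)/(s+3) - (1/2)/(s+5)
Inverse Laplace transform (L^(-1){1/(s+3)} = e^(-3t), L^(-1){1/(s+5)} = e^(-5t)):

Answer: y(t) = (1/2)·e^(-3t) - (1/2)·e^(-5t)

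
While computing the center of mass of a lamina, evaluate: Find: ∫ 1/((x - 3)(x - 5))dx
Partial fractions: 1/((x-3)(x-5)) = A/(x-3) + B/(x-5)
A = -1/2, B = 1/2
∫ [-1/2· 1/(x-3) + 1/2· 1/(x-5)] dx
= (1/2)[ln|x-5| - ln|x-3|] + C

Answer: (1/2)·ln|(x-5)/(x-3)| + C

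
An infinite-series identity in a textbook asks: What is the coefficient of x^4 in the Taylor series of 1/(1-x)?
1/(1-x) = Σ x^n for |x|<1
All coefficients are 1

Answer: 1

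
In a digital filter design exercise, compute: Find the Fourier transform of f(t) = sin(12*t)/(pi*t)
sin(W * t)/(pi * t)=(W/pi) * sinc(W * t/pi) is the impulse response of the ideal low-pass filter with cutoff W (here W=12).
Its Fourier transform is a rectangular function:
F(omega)=1 for |omega| < 12, 0 otherwise

Answer: rect(omega/24) [i.e., 1 for |omega| < 12, 0 otherwise]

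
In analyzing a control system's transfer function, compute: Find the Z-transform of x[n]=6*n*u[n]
Z{n * u[n]}=z/(z-1)^2
By linearity: Z{6 * n * u[n]}=6z/(z-1)^2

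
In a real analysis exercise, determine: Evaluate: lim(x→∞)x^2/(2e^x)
Apply L'Hôpital 2 times (∞/∞ each time):
Eventually get 2!/(2e^x) → 0

Answer: 0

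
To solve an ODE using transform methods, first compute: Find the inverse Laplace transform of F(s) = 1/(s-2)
L^(-1){1/(s-a)} = c·e^(at)
Here a = 2, c = 1

Answer: e^(2t)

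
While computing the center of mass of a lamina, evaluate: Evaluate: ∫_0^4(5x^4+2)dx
Step 1: Find antiderivative F(x)=x^5+2x
Step 2: F(4) - F(0)=1032 - (0)=1032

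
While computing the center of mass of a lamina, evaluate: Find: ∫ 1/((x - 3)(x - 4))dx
Partial fractions: 1/((x-3)(x-4))=A/(x-3) + B/(x-4)
A=-1, B=1
∫ [-1· 1/(x-3) + 1· 1/(x-4)] dx
=(1)[ln|x-4| - ln|x-3|] + C

Answer: ln|(x-4)/(x-3)| + C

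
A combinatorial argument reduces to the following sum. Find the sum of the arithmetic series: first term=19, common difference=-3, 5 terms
Last term: a_n = 19+(5-1)·-3 = 7
Sum = n(a_1+a_n)/2 = 5(19+7)/2 = 65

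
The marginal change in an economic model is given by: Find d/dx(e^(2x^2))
Chain rule: d/dx[e^u] = e^u · u' where u = 2x^2
u' = 4x

Answer: 4x·e^(2x^2)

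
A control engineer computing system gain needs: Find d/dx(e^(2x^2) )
Chain rule: d/dx[e^u]=e^u · u' where u=2x^2
u'=4x

Answer: 4x·e^(2x^2)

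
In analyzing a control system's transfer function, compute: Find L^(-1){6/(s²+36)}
L^(-1){w/(s²+w²)}=sin(wt)
Here w=6

Answer: sin(6t)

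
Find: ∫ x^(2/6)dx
Power rule: ∫ x^(1/3) dx=x^(4/3)/(4/3)+C

Answer: (3/4)·x^(4/3)+C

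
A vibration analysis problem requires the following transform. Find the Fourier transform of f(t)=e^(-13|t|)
Using the standard pair: F{e^(-a|t|)} = 2a/(a^2 + omega^2)
With a = 13: F(omega) = 26/(169 + omega^2)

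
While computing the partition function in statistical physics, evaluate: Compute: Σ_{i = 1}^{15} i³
Using formula: Σ i^3 = [n(n+1)/2]² = [15·16/2]² = 14400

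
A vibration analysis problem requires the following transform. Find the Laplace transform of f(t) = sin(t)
L{sin(wt)}=w/(s² + w²)
L{sin(t)}=1/(s² + 1)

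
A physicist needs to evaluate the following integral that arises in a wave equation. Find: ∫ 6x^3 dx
Using power rule: ∫ 6x^3 dx=6/4 x^4 + C=(3/2)x^4 + C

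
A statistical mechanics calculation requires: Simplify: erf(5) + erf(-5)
erf is odd: erf(-5) = -erf(5)
erf(5) + erf(-5) = erf(5) - erf(5) = 0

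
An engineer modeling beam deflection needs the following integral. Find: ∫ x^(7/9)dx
Power rule: ∫ x^(7/9) dx = x^(16/9)/(16/9)+C

Answer: (9/16)·x^(16/9)+C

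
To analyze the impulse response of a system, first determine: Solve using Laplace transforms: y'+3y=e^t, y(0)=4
Take L: sY - 4 + 3Y = 1/(s-1)
Y(s + 3) = 1/(s-1) + 4
Y = 1/((s-1)(s + 3)) + 4/(s + 3)
Partial fractions: 1/((s-1)(s + 3)) = (1/4)/(s-1) - (1/4)/(s + 3)
So Y = (1/4)/(s-1) + (15/4)/(s + 3)
Inverse Laplace transform (L^(-1){1/(s-1)} = e^t, L^(-1){1/(s + 3)} = e^(-3t)):

Answer: y(t) = (1/4)·e^t + (15/4)·e^(-3t)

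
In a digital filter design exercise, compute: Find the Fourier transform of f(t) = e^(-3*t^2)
The Fourier transform of a Gaussian e^(-a * t^2) is sqrt(pi/a) * e^(-omega^2/(4a)).
With a = 3: F(omega) = sqrt(pi/3) * e^(-omega^2/12)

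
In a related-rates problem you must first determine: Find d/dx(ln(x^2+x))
Chain rule: d/dx[ln(u)]=u'/u where u=x^2 + x
u'=2x + 1

Answer: (2x + 1)/(x^2 + x)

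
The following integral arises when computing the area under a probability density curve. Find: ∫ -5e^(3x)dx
Since d/dx[e^(3x)]=3e^(3x), we get -5/3 e^(3x) + C

Answer: (-5/3)e^(3x) + C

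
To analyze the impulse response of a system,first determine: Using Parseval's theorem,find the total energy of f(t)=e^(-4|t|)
Parseval's theorem: E = integral |f(t)|^2 dt = (1/2pi) integral |F(omega)|^2 domega
E = integral_{-inf}^{inf} e^(-8|t|) dt = 2*integral_0^inf e^(-8t) dt = 2/(2*4) = 1/4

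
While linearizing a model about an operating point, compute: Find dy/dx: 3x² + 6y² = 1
Differentiate: 6x + 12y·(dy/dx) = 0
dy/dx = -6x/(12y) = -(1/2)·(x/y)

Answer: dy/dx = -(1/2)·(x/y)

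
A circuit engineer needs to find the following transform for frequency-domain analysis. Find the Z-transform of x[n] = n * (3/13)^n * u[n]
Using the property Z{n * a^n * u[n]}=az/(z-a)^2
With a=3/13: X(z)=(3/13)z/(z - 3/13)^2, |z| > 3/13

Answer: (3/13)z/(z - 3/13)^2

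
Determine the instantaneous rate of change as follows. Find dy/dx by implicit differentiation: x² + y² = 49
Differentiate both sides: 2x + 2y·(dy/dx) = 0
Solve: dy/dx = -2x/(2y) = -x/y

Answer: dy/dx = -x/y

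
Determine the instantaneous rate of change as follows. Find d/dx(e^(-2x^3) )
Chain rule: d/dx[e^u]=e^u · u' where u=-2x^3
u'=-6x^2

Answer: -6x^2·e^(-2x^3)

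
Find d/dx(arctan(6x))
d/dx[arctan(u)] = u'/(1 + u²), u = 6x, u' = 6

Answer: 6/(1 + 36x²)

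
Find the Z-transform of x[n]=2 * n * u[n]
Z{n * u[n]} = z/(z-1)^2
By linearity: Z{2 * n * u[n]} = 2z/(z-1)^2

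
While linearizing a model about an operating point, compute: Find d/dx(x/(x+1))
Quotient rule: (f/g)' = (f'g - fg')/g²
f = x, f' = 1
g = x+1, g' = 1

Answer: (1·(x+1) - x)/(x+1)²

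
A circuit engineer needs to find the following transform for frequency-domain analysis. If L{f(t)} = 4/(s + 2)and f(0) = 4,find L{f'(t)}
L{f'(t)} = s·F(s) - f(0) = 4s/(s + 2) - 4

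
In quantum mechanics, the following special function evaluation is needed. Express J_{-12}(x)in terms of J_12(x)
For integer n: J_{-n}(x) = (-1)^n J_n(x)
With n = 12: J_{-12}(x) = (-1)^12 J_12(x) = J_12(x)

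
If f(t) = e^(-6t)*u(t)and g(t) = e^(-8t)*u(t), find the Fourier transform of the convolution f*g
By the convolution theorem: F{f*g}=F(omega)*G(omega)
F(omega)=1/(6+j*omega), G(omega)=1/(8+j*omega)
F{f*g}=1/((6+j*omega)(8+j*omega))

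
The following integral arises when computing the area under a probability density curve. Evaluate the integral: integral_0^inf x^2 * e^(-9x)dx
This is a Gamma integral. Substitute u = 9x (du = 9 dx):
integral_0^inf x^2*e^(-9x) dx = (1/9^3) integral_0^inf u^2*e^(-u) du
= Gamma(3)/9^3 = 2!/9^3 = 2/729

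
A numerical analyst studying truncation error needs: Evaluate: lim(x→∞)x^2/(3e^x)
Apply L'Hôpital 2 times (∞/∞ each time):
Eventually get 2!/(3e^x) → 0

Answer: 0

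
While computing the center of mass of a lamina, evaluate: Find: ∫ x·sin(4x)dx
By parts: u=x, dv=sin(4x) dx
du=dx, v=-cos(4x)/4
=-x·cos(4x)/4+sin(4x)/4²+C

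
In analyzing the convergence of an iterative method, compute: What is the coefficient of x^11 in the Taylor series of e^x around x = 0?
Taylor series of e^x = Σ x^n/n!
Coefficient of x^11 = 1/11! = 1/39916800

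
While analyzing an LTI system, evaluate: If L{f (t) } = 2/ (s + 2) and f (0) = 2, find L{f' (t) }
L{f'(t)} = s·F(s) - f(0) = 2s/(s + 2) - 2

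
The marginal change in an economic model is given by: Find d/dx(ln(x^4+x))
Chain rule: d/dx[ln(u)] = u'/u where u = x^4+x
u' = 4x^3+1

Answer: (4x^3+1)/(x^4+x)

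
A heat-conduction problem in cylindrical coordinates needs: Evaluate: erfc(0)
erfc(x) = 1 - erf(x); erfc(0) = 1 - erf(0) = 1-0 = 1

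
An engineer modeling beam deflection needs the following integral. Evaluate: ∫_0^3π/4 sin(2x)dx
Antiderivative: -cos(2x)/2
Evaluate at bounds: [-cos(2·3π/4)/2] - [-cos(2·0)/2]
=(-(0)+(1))/2=1/2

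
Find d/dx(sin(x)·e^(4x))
Product rule: (fg)' = f'g + fg'
f = sin(x), f' = cos(x)
g = e^(4x), g' = 4·e^(4x)

Answer: cos(x)·e^(4x) + 4·sin(x)·e^(4x)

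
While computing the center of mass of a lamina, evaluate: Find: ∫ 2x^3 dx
Using power rule: ∫ 2x^3 dx = 2/4 x^4 + C = (1/2)x^4 + C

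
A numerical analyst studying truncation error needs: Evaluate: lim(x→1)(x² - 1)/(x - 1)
Factor: (x² - 1)=(x-1)(x + 1)
Cancel (x-1): lim(x→1) (x + 1)=2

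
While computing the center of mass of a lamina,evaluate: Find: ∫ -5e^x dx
Since d/dx[e^x]=+e^x, we get -5e^x+C

Answer: -5e^x+C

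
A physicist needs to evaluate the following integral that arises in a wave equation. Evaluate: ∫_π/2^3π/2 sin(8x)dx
Antiderivative: -cos(8x)/8
Evaluate at bounds: [-cos(8·3π/2)/8] - [-cos(8·π/2)/8]
= (-(1) + (1))/8 = 0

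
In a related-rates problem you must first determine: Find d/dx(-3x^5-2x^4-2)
Power rule: d/dx(ax^n) = n·a·x^(n-1)
Term by term: -15·x^4 - 8·x^3

Answer: -15x^4 - 8x^3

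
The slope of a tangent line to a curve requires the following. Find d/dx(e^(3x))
Chain rule: d/dx[e^u] = e^u · u' where u = 3x
u' = 3

Answer: 3·e^(3x)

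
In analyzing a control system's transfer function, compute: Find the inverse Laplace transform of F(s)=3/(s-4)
L^(-1){3/(s-a)} = c·e^(at)
Here a = 4, c = 3

Answer: 3e^(4t)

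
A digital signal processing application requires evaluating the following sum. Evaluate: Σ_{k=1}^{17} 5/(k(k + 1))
Partial fractions: 5/(k(k+1)) = 5/k - 5/(k+1)
Telescoping sum: 5(1-1/18) = 5·17/18

Answer: 85/18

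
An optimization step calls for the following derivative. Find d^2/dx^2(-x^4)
Apply power rule 2 times:
d^1: -4x^3
d^2: -12x^2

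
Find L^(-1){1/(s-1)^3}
L^(-1){1/(s-a)^n}=t^(n-1)·e^(at)/(n-1)!
Here a=1, n=3: t^2·e^(t)/2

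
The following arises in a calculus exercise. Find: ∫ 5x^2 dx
Using power rule: ∫ 5x^2 dx=5/3 x^3 + C=(5/3)x^3 + C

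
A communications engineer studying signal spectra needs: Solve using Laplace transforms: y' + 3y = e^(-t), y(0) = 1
Take L: sY - 1+3Y=1/(s+1)
Y(s+3)=1/(s+1)+1
Y=1/((s+1)(s+3))+1/(s+3)
Partial fractions: 1/((s+1)(s+3))=(1/2)/(s+1) - (1/2)/(s+3)
So Y=(1/2)/(s+1)+(1/2)/(s+3)
Inverse Laplace transform (L^(-1){1/(s+1)}=e^(-t), L^(-1){1/(s+3)}=e^(-3t)):

Answer: y(t)=(1/2)·e^(-t)+(1/2)·e^(-3t)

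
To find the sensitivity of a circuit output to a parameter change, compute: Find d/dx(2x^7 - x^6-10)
Power rule: d/dx(ax^n) = n·a·x^(n-1)
Term by term: 14·x^6 - 6·x^5

Answer: 14x^6 - 6x^5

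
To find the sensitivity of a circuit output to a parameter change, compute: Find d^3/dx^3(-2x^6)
Apply power rule 3 times:
d^1: -12x^5
d^2: -60x^4
d^3: -240x^3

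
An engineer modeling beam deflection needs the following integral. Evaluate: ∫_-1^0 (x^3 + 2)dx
Step 1: Find antiderivative F(x)=(1/4)x^4+2x
Step 2: F(0) - F(-1)=0 - (-7/4)=7/4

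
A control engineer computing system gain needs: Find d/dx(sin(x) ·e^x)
Product rule: (fg)' = f'g + fg'
f = sin(x), f' = cos(x)
g = e^x, g' = e^x

Answer: cos(x)·e^x + sin(x)·e^x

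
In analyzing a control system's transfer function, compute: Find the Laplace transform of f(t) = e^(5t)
L{e^(at)}=1/(s-a)
L{e^(5t)}=1/(s-5)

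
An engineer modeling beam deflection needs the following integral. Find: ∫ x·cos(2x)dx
By parts: u = x, dv = cos(2x) dx
du = dx, v = sin(2x)/2
= x·sin(2x)/2+cos(2x)/2²+C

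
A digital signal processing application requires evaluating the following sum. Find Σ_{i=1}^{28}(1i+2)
=1·Σ i + 2·28=1·406 + 56=462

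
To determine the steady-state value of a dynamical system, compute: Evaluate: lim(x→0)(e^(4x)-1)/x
L'Hôpital (0/0): lim 4e^(4x)/1=4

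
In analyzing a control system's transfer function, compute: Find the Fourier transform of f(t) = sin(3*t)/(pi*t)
sin(W * t)/(pi * t) = (W/pi) * sinc(W * t/pi) is the impulse response of the ideal low-pass filter with cutoff W (here W = 3).
Its Fourier transform is a rectangular function:
F(omega) = 1 for |omega| < 3, 0 otherwise

Answer: rect(omega/6) [i.e., 1 for |omega| < 3, 0 otherwise]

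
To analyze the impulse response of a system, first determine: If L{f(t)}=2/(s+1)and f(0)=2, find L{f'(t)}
L{f'(t)}=s·F(s) - f(0)=2s/(s+1)-2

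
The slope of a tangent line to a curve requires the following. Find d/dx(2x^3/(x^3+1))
Quotient rule: (f/g)' = (f'g - fg')/g²
f = 2x^3, f' = 6x^2
g = x^3 + 1, g' = 3x^2

Answer: (6x^2·(x^3 + 1) - 6x^5)/(x^3 + 1)²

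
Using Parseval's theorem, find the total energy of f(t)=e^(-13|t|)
Parseval's theorem: E = integral |f(t)|^2 dt = (1/2pi) integral |F(omega)|^2 domega
E = integral_{-inf}^{inf} e^(-26|t|) dt = 2 * integral_0^inf e^(-26t) dt = 2/(2 * 13) = 1/13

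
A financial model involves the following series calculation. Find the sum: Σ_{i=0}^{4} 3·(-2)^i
Geometric series: S = a(1 - r^n)/(1 - r)
a = 3, r = -2, n = 5
S = 3(1+32)/3 = 33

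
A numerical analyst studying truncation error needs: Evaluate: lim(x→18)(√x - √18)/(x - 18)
Multiply by conjugate (√x+√18)/(√x+√18):
=(x - 18)/((x - 18)(√x+√18))=1/(√x+√18)
As x → 18: 1/(2√18)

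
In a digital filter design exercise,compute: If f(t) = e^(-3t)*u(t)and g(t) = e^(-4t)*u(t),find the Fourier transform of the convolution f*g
By the convolution theorem: F{f*g}=F(omega)*G(omega)
F(omega)=1/(3+j*omega), G(omega)=1/(4+j*omega)
F{f*g}=1/((3+j*omega)(4+j*omega))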